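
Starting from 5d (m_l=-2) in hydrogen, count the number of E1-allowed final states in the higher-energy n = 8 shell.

4

E1 requires Δl = ±1, so l_f ∈ {1, 3}; with 0 ≤ l_f ≤ n_f−1 = 7, the allowed l_f values are {1, 3}.
For l_f = 1: m_f ∈ {m_i−1, m_i, m_i+1} ∩ [−1, 1] = {-1} → 1 state.
For l_f = 3: m_f ∈ {m_i−1, m_i, m_i+1} ∩ [−3, 3] = {-3, -2, -1} → 3 states.
Total: 4.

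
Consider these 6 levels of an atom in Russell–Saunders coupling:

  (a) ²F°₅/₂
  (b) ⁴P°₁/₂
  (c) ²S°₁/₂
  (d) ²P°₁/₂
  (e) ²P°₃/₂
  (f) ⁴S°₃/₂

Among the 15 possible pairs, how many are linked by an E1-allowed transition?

(a)–(b): forbidden (parity, ΔS, ΔL, ΔJ).
(a)–(c): forbidden (parity, ΔL, ΔJ).
(a)–(d): forbidden (parity, ΔL, ΔJ).
(a)–(e): forbidden (parity, ΔL).
(a)–(f): forbidden (parity, ΔS, ΔL).
(b)–(c): forbidden (parity, ΔS).
(b)–(d): forbidden (parity, ΔS).
(b)–(e): forbidden (parity, ΔS).
(b)–(f): forbidden (parity).
(c)–(d): forbidden (parity).
(c)–(e): forbidden (parity).
(c)–(f): forbidden (parity, ΔS, ΔL).
(d)–(e): forbidden (parity).
(d)–(f): forbidden (parity, ΔS).
(e)–(f): forbidden (parity, ΔS).
Allowed pairs: 0 of 15.

0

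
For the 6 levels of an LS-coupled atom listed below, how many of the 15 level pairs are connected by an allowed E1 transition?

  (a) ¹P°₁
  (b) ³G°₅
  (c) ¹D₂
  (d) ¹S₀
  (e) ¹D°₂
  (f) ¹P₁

(a)–(b): forbidden (parity, ΔS, ΔL, ΔJ).
(a)–(c): allowed.
(a)–(d): allowed.
(a)–(e): forbidden (parity).
(a)–(f): allowed.
(b)–(c): forbidden (ΔS, ΔL, ΔJ).
(b)–(d): forbidden (ΔS, ΔL, ΔJ).
(b)–(e): forbidden (parity, ΔS, ΔL, ΔJ).
(b)–(f): forbidden (ΔS, ΔL, ΔJ).
(c)–(d): forbidden (parity, ΔL, ΔJ).
(c)–(e): allowed.
(c)–(f): forbidden (parity).
(d)–(e): forbidden (ΔL, ΔJ).
(d)–(f): forbidden (parity).
(e)–(f): allowed.
Allowed pairs: 5 of 15.

5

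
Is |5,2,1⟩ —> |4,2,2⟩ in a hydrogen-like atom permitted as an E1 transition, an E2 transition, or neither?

E2

Δl = 2 − 2 = +0; l_i + l_f = 4.
Δm_l = +1.
E1 (Δl = ±1, |Δm_l| ≤ 1): not satisfied.
E2 (Δl = 0,±2, l_i+l_f ≥ 2, |Δm_l| ≤ 2): satisfied.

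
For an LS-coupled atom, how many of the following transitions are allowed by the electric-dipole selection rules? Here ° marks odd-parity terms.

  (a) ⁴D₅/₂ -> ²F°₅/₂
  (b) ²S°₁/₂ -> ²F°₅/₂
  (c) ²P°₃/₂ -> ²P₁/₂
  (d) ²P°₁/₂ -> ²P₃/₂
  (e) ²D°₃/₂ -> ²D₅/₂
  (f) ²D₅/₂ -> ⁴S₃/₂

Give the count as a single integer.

3

(a) forbidden (ΔS fails)
(b) forbidden (parity, ΔL, ΔJ fail)
(c) allowed
(d) allowed
(e) allowed
(f) forbidden (parity, ΔS, ΔL fail)
Total allowed: 3 of 6.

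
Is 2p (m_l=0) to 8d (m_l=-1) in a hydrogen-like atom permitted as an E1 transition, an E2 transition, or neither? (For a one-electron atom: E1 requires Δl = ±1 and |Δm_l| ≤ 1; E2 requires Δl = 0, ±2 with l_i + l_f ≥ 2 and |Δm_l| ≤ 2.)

E1

Δl = 2 − 1 = +1; l_i + l_f = 3.
Δm_l = -1.
E1 (Δl = ±1, |Δm_l| ≤ 1): satisfied.
E2 (Δl = 0,±2, l_i+l_f ≥ 2, |Δm_l| ≤ 2): not satisfied.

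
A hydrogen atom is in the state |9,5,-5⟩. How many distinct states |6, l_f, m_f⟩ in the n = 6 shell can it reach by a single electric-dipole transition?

E1 requires Δl = ±1, so l_f ∈ {4, 6}; with 0 ≤ l_f ≤ n_f−1 = 5, the allowed l_f values are {4}.
For l_f = 4: m_f ∈ {m_i−1, m_i, m_i+1} ∩ [−4, 4] = {-4} → 1 state.
Total: 1.

1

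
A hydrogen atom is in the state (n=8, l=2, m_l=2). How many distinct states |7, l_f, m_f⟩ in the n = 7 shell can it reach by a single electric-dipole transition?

E1 requires Δl = ±1, so l_f ∈ {1, 3}; with 0 ≤ l_f ≤ n_f−1 = 6, the allowed l_f values are {1, 3}.
For l_f = 1: m_f ∈ {m_i−1, m_i, m_i+1} ∩ [−1, 1] = {1} → 1 state.
For l_f = 3: m_f ∈ {m_i−1, m_i, m_i+1} ∩ [−3, 3] = {1, 2, 3} → 3 states.
Total: 4.

4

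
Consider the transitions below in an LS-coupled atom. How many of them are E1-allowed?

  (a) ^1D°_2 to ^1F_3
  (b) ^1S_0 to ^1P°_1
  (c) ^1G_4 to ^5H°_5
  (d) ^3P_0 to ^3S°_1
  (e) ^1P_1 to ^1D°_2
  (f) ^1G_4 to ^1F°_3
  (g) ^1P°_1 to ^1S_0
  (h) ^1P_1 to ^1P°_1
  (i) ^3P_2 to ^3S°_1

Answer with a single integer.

(a) allowed
(b) allowed
(c) forbidden (ΔS fails)
(d) allowed
(e) allowed
(f) allowed
(g) allowed
(h) allowed
(i) allowed
Total allowed: 8 of 9.

8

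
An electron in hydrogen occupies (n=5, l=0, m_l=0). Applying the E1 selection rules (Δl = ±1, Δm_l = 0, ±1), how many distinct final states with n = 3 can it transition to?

3

E1 requires Δl = ±1, so l_f ∈ {-1, 1}; with 0 ≤ l_f ≤ n_f−1 = 2, the allowed l_f values are {1}.
For l_f = 1: m_f ∈ {m_i−1, m_i, m_i+1} ∩ [−1, 1] = {-1, 0, 1} → 3 states.
Total: 3.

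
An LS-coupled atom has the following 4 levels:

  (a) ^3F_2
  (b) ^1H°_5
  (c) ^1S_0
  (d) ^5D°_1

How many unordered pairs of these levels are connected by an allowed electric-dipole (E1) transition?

(a)–(b): forbidden (ΔS, ΔL, ΔJ).
(a)–(c): forbidden (parity, ΔS, ΔL, ΔJ).
(a)–(d): forbidden (ΔS).
(b)–(c): forbidden (ΔL, ΔJ).
(b)–(d): forbidden (parity, ΔS, ΔL, ΔJ).
(c)–(d): forbidden (ΔS, ΔL).
Allowed pairs: 0 of 6.

0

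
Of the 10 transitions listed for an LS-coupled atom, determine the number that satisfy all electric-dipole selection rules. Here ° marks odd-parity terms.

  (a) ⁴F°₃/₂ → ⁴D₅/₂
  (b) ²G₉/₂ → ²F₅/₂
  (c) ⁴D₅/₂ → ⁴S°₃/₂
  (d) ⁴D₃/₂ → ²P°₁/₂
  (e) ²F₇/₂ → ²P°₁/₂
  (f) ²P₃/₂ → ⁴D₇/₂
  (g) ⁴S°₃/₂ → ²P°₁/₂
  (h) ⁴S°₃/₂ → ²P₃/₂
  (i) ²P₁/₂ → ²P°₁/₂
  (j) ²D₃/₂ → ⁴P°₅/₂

(a) allowed
(b) forbidden (parity, ΔJ fail)
(c) forbidden (ΔL fails)
(d) forbidden (ΔS fails)
(e) forbidden (ΔL, ΔJ fail)
(f) forbidden (parity, ΔS, ΔJ fail)
(g) forbidden (parity, ΔS fail)
(h) forbidden (ΔS fails)
(i) allowed
(j) forbidden (ΔS fails)
Total allowed: 2 of 10.

2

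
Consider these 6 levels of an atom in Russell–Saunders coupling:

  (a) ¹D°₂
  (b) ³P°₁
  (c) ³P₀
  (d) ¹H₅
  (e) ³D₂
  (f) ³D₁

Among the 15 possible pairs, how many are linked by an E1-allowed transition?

(a)–(b): forbidden (parity, ΔS).
(a)–(c): forbidden (ΔS, ΔJ).
(a)–(d): forbidden (ΔL, ΔJ).
(a)–(e): forbidden (ΔS).
(a)–(f): forbidden (ΔS).
(b)–(c): allowed.
(b)–(d): forbidden (ΔS, ΔL, ΔJ).
(b)–(e): allowed.
(b)–(f): allowed.
(c)–(d): forbidden (parity, ΔS, ΔL, ΔJ).
(c)–(e): forbidden (parity, ΔJ).
(c)–(f): forbidden (parity).
(d)–(e): forbidden (parity, ΔS, ΔL, ΔJ).
(d)–(f): forbidden (parity, ΔS, ΔL, ΔJ).
(e)–(f): forbidden (parity).
Allowed pairs: 3 of 15.

3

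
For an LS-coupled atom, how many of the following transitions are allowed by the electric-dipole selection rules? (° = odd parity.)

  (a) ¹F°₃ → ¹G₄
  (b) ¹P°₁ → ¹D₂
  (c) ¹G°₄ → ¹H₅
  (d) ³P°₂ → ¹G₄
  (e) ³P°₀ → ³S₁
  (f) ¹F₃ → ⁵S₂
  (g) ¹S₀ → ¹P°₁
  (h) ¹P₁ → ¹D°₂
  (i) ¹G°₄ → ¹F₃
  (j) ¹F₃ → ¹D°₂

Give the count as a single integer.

8

(a) allowed
(b) allowed
(c) allowed
(d) forbidden (ΔS, ΔL, ΔJ fail)
(e) allowed
(f) forbidden (parity, ΔS, ΔL fail)
(g) allowed
(h) allowed
(i) allowed
(j) allowed
Total allowed: 8 of 10.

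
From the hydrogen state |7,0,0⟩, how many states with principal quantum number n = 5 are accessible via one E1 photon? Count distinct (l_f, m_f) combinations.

E1 requires Δl = ±1, so l_f ∈ {-1, 1}; with 0 ≤ l_f ≤ n_f−1 = 4, the allowed l_f values are {1}.
For l_f = 1: m_f ∈ {m_i−1, m_i, m_i+1} ∩ [−1, 1] = {-1, 0, 1} → 3 states.
Total: 3.

3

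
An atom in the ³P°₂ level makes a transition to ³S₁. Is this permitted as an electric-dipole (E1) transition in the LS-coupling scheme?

Initial level: S=1, L=1, J=2, parity odd. Final level: S=1, L=0, J=1, parity even.
Parity must change: odd → even — satisfied.
ΔS = 0: S: 1 → 1 — satisfied.
ΔL = 0, ±1 (not L=0↔0): L: 1 → 0, ΔL = -1 — satisfied.
ΔJ = 0, ±1 (not J=0↔0): J: 2 → 1, ΔJ = -1 — satisfied.
All four E1 rules are satisfied.

allowed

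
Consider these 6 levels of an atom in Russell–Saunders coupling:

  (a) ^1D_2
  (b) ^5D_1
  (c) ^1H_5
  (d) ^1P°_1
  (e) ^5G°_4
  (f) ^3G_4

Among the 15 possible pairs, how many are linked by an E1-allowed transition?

(a)–(b): forbidden (parity, ΔS).
(a)–(c): forbidden (parity, ΔL, ΔJ).
(a)–(d): allowed.
(a)–(e): forbidden (ΔS, ΔL, ΔJ).
(a)–(f): forbidden (parity, ΔS, ΔL, ΔJ).
(b)–(c): forbidden (parity, ΔS, ΔL, ΔJ).
(b)–(d): forbidden (ΔS).
(b)–(e): forbidden (ΔL, ΔJ).
(b)–(f): forbidden (parity, ΔS, ΔL, ΔJ).
(c)–(d): forbidden (ΔL, ΔJ).
(c)–(e): forbidden (ΔS).
(c)–(f): forbidden (parity, ΔS).
(d)–(e): forbidden (parity, ΔS, ΔL, ΔJ).
(d)–(f): forbidden (ΔS, ΔL, ΔJ).
(e)–(f): forbidden (ΔS).
Allowed pairs: 1 of 15.

1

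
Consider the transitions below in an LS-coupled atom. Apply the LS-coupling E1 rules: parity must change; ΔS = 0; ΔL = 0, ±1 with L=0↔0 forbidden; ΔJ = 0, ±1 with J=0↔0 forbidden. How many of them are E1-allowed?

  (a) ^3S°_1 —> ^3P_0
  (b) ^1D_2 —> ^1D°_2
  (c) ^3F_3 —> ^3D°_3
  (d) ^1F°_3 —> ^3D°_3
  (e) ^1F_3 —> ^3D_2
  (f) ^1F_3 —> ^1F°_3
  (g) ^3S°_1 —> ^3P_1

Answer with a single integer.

5

(a) allowed
(b) allowed
(c) allowed
(d) forbidden (parity, ΔS fail)
(e) forbidden (parity, ΔS fail)
(f) allowed
(g) allowed
Total allowed: 5 of 7.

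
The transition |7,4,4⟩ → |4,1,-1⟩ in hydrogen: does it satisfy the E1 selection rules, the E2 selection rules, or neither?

Δl = 1 − 4 = -3; l_i + l_f = 5.
Δm_l = -5.
E1 (Δl = ±1, |Δm_l| ≤ 1): not satisfied.
E2 (Δl = 0,±2, l_i+l_f ≥ 2, |Δm_l| ≤ 2): not satisfied.

neither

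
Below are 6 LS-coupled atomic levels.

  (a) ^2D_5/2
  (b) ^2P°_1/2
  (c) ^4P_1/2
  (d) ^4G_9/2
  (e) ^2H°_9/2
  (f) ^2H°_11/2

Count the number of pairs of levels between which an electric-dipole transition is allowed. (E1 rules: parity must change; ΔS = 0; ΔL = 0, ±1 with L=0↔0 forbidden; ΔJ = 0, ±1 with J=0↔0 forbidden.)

0

(a)–(b): forbidden (ΔJ).
(a)–(c): forbidden (parity, ΔS, ΔJ).
(a)–(d): forbidden (parity, ΔS, ΔL, ΔJ).
(a)–(e): forbidden (ΔL, ΔJ).
(a)–(f): forbidden (ΔL, ΔJ).
(b)–(c): forbidden (ΔS).
(b)–(d): forbidden (ΔS, ΔL, ΔJ).
(b)–(e): forbidden (parity, ΔL, ΔJ).
(b)–(f): forbidden (parity, ΔL, ΔJ).
(c)–(d): forbidden (parity, ΔL, ΔJ).
(c)–(e): forbidden (ΔS, ΔL, ΔJ).
(c)–(f): forbidden (ΔS, ΔL, ΔJ).
(d)–(e): forbidden (ΔS).
(d)–(f): forbidden (ΔS).
(e)–(f): forbidden (parity).
Allowed pairs: 0 of 15.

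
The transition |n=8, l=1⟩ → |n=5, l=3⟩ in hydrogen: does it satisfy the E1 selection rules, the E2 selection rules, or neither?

E2

Δl = 3 − 1 = +2; l_i + l_f = 4.
E1 (Δl = ±1): not satisfied.
E2 (Δl = 0,±2, l_i+l_f ≥ 2): satisfied.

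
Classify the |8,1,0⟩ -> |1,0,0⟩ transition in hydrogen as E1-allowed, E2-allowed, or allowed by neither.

E1

Δl = 0 − 1 = -1; l_i + l_f = 1.
Δm_l = +0.
E1 (Δl = ±1, |Δm_l| ≤ 1): satisfied.
E2 (Δl = 0,±2, l_i+l_f ≥ 2, |Δm_l| ≤ 2): not satisfied.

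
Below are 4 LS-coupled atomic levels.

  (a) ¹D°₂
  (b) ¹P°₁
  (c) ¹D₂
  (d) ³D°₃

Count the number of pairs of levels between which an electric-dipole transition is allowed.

(a)–(b): forbidden (parity).
(a)–(c): allowed.
(a)–(d): forbidden (parity, ΔS).
(b)–(c): allowed.
(b)–(d): forbidden (parity, ΔS, ΔJ).
(c)–(d): forbidden (ΔS).
Allowed pairs: 2 of 6.

2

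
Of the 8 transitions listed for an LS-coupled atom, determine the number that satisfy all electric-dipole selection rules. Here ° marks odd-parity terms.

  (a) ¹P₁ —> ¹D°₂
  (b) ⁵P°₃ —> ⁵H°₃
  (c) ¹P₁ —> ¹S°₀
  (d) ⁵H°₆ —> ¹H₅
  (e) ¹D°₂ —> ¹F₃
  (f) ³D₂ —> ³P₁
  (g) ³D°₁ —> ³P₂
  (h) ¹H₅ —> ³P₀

4

(a) allowed
(b) forbidden (parity, ΔL fail)
(c) allowed
(d) forbidden (ΔS fails)
(e) allowed
(f) forbidden (parity fails)
(g) allowed
(h) forbidden (parity, ΔS, ΔL, ΔJ fail)
Total allowed: 4 of 8.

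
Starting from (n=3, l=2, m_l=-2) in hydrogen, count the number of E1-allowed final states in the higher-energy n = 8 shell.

E1 requires Δl = ±1, so l_f ∈ {1, 3}; with 0 ≤ l_f ≤ n_f−1 = 7, the allowed l_f values are {1, 3}.
For l_f = 1: m_f ∈ {m_i−1, m_i, m_i+1} ∩ [−1, 1] = {-1} → 1 state.
For l_f = 3: m_f ∈ {m_i−1, m_i, m_i+1} ∩ [−3, 3] = {-3, -2, -1} → 3 states.
Total: 4.

4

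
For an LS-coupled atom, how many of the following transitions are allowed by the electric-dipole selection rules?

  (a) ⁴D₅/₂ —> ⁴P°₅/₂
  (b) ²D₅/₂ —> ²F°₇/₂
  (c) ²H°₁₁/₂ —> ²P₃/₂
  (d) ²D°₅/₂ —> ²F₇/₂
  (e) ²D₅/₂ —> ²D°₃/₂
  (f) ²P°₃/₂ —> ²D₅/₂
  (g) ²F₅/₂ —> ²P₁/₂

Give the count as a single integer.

(a) allowed
(b) allowed
(c) forbidden (ΔL, ΔJ fail)
(d) allowed
(e) allowed
(f) allowed
(g) forbidden (parity, ΔL, ΔJ fail)
Total allowed: 5 of 7.

5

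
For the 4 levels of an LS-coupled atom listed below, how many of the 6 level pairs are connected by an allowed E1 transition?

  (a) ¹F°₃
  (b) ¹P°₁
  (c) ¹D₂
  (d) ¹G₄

3

(a)–(b): forbidden (parity, ΔL, ΔJ).
(a)–(c): allowed.
(a)–(d): allowed.
(b)–(c): allowed.
(b)–(d): forbidden (ΔL, ΔJ).
(c)–(d): forbidden (parity, ΔL, ΔJ).
Allowed pairs: 3 of 6.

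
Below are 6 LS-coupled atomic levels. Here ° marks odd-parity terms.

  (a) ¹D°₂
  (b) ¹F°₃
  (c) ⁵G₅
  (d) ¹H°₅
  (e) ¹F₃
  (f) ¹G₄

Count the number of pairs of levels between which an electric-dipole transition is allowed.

(a)–(b): forbidden (parity).
(a)–(c): forbidden (ΔS, ΔL, ΔJ).
(a)–(d): forbidden (parity, ΔL, ΔJ).
(a)–(e): allowed.
(a)–(f): forbidden (ΔL, ΔJ).
(b)–(c): forbidden (ΔS, ΔJ).
(b)–(d): forbidden (parity, ΔL, ΔJ).
(b)–(e): allowed.
(b)–(f): allowed.
(c)–(d): forbidden (ΔS).
(c)–(e): forbidden (parity, ΔS, ΔJ).
(c)–(f): forbidden (parity, ΔS).
(d)–(e): forbidden (ΔL, ΔJ).
(d)–(f): allowed.
(e)–(f): forbidden (parity).
Allowed pairs: 4 of 15.

4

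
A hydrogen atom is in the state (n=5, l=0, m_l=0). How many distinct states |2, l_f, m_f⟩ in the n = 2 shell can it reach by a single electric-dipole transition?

3

E1 requires Δl = ±1, so l_f ∈ {-1, 1}; with 0 ≤ l_f ≤ n_f−1 = 1, the allowed l_f values are {1}.
For l_f = 1: m_f ∈ {m_i−1, m_i, m_i+1} ∩ [−1, 1] = {-1, 0, 1} → 3 states.
Total: 3.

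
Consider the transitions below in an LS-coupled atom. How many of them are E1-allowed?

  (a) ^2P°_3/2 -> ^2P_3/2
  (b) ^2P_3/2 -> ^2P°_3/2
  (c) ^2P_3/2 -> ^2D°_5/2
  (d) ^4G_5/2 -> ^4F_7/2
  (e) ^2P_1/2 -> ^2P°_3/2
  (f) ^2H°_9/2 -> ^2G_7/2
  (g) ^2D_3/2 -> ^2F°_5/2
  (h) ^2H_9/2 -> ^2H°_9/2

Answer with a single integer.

(a) allowed
(b) allowed
(c) allowed
(d) forbidden (parity fails)
(e) allowed
(f) allowed
(g) allowed
(h) allowed
Total allowed: 7 of 8.

7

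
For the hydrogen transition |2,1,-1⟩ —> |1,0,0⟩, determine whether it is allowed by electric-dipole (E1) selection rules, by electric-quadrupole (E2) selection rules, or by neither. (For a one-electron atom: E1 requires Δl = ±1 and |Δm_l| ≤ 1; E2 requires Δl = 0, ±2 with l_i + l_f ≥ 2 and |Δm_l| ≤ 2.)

Δl = 0 − 1 = -1; l_i + l_f = 1.
Δm_l = +1.
E1 (Δl = ±1, |Δm_l| ≤ 1): satisfied.
E2 (Δl = 0,±2, l_i+l_f ≥ 2, |Δm_l| ≤ 2): not satisfied.

E1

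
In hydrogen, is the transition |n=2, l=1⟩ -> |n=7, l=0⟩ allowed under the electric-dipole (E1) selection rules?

allowed

Initial l = 1, final l = 0, so Δl = -1. E1 requires Δl = ±1: satisfied.
All E1 selection rules are satisfied.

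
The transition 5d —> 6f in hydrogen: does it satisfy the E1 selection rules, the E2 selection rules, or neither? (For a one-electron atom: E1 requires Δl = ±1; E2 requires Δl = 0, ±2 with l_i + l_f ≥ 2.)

E1

Δl = 3 − 2 = +1; l_i + l_f = 5.
E1 (Δl = ±1): satisfied.
E2 (Δl = 0,±2, l_i+l_f ≥ 2): not satisfied.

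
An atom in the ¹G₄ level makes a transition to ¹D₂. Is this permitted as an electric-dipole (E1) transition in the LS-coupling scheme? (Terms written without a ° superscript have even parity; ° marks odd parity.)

forbidden

Parity must change: even → even — fails.
ΔS = 0: S: 0 → 0 — passes.
ΔL = 0, ±1 (not L=0↔0): L: 4 → 2, ΔL = -2 — fails.
ΔJ = 0, ±1 (not J=0↔0): J: 4 → 2, ΔJ = -2 — fails.
Rule(s) violated: parity, ΔL, ΔJ.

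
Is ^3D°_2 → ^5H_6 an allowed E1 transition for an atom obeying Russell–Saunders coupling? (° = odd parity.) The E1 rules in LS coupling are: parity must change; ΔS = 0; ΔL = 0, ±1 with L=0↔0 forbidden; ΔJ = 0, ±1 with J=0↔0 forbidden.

forbidden

ΔL = 0, ±1 (not L=0↔0): L: 2 → 5, ΔL = +3 — ✗.
Parity must change: odd → even — ✓.
ΔJ = 0, ±1 (not J=0↔0): J: 2 → 6, ΔJ = +4 — ✗.
ΔS = 0: S: 1 → 2 — ✗.
Rule(s) violated: ΔS, ΔL, ΔJ.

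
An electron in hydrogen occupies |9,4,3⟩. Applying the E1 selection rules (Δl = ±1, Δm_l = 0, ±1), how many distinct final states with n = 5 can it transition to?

E1 requires Δl = ±1, so l_f ∈ {3, 5}; with 0 ≤ l_f ≤ n_f−1 = 4, the allowed l_f values are {3}.
For l_f = 3: m_f ∈ {m_i−1, m_i, m_i+1} ∩ [−3, 3] = {2, 3} → 2 states.
Total: 2.

2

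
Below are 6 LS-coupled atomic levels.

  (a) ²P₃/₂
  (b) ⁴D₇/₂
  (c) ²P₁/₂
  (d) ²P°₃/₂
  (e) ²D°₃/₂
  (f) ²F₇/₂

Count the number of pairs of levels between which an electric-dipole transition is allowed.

4

(a)–(b): forbidden (parity, ΔS, ΔJ).
(a)–(c): forbidden (parity).
(a)–(d): allowed.
(a)–(e): allowed.
(a)–(f): forbidden (parity, ΔL, ΔJ).
(b)–(c): forbidden (parity, ΔS, ΔJ).
(b)–(d): forbidden (ΔS, ΔJ).
(b)–(e): forbidden (ΔS, ΔJ).
(b)–(f): forbidden (parity, ΔS).
(c)–(d): allowed.
(c)–(e): allowed.
(c)–(f): forbidden (parity, ΔL, ΔJ).
(d)–(e): forbidden (parity).
(d)–(f): forbidden (ΔL, ΔJ).
(e)–(f): forbidden (ΔJ).
Allowed pairs: 4 of 15.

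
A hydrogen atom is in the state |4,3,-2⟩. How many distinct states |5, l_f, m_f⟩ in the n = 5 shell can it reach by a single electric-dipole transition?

E1 requires Δl = ±1, so l_f ∈ {2, 4}; with 0 ≤ l_f ≤ n_f−1 = 4, the allowed l_f values are {2, 4}.
For l_f = 2: m_f ∈ {m_i−1, m_i, m_i+1} ∩ [−2, 2] = {-2, -1} → 2 states.
For l_f = 4: m_f ∈ {m_i−1, m_i, m_i+1} ∩ [−4, 4] = {-3, -2, -1} → 3 states.
Total: 5.

5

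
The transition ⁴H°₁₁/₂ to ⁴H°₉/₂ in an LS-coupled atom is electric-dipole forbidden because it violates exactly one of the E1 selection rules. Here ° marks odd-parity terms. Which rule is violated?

Parity must change: odd → odd — ✗.
ΔS = 0: S: 3/2 → 3/2 — ✓.
ΔL = 0, ±1 (not L=0↔0): L: 5 → 5, ΔL = +0 — ✓.
ΔJ = 0, ±1 (not J=0↔0): J: 11/2 → 9/2, ΔJ = -1 — ✓.

parity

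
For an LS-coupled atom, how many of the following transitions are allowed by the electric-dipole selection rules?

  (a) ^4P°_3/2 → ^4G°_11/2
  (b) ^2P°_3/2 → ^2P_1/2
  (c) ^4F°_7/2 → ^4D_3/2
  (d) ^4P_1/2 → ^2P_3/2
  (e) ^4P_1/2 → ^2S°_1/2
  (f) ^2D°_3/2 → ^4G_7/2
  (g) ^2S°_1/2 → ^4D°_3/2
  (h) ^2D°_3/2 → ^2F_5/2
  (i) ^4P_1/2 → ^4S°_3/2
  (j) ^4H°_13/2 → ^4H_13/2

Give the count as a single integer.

(a) forbidden (parity, ΔL, ΔJ fail)
(b) allowed
(c) forbidden (ΔJ fails)
(d) forbidden (parity, ΔS fail)
(e) forbidden (ΔS fails)
(f) forbidden (ΔS, ΔL, ΔJ fail)
(g) forbidden (parity, ΔS, ΔL fail)
(h) allowed
(i) allowed
(j) allowed
Total allowed: 4 of 10.

4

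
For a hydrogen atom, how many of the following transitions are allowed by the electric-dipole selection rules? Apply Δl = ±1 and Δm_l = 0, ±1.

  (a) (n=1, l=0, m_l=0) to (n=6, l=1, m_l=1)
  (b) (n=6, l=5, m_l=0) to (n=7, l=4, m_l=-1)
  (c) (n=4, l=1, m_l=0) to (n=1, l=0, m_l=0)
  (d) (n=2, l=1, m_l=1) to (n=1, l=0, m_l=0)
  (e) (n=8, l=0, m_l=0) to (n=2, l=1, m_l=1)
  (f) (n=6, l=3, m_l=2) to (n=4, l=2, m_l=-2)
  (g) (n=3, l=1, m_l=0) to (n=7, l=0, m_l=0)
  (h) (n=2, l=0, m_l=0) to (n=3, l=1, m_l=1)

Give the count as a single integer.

(a) allowed
(b) allowed
(c) allowed
(d) allowed
(e) allowed
(f) forbidden — Δm_l = -4 (E1 requires Δm_l = 0, ±1)
(g) allowed
(h) allowed
Total allowed: 7 of 8.

7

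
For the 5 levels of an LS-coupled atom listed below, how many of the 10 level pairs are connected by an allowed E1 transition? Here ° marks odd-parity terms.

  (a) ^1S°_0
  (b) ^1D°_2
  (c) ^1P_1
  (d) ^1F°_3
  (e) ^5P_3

(a)–(b): forbidden (parity, ΔL, ΔJ).
(a)–(c): allowed.
(a)–(d): forbidden (parity, ΔL, ΔJ).
(a)–(e): forbidden (ΔS, ΔJ).
(b)–(c): allowed.
(b)–(d): forbidden (parity).
(b)–(e): forbidden (ΔS).
(c)–(d): forbidden (ΔL, ΔJ).
(c)–(e): forbidden (parity, ΔS, ΔJ).
(d)–(e): forbidden (ΔS, ΔL).
Allowed pairs: 2 of 10.

2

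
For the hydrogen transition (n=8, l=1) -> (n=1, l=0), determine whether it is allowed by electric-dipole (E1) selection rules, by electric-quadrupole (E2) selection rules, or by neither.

E1

Δl = 0 − 1 = -1; l_i + l_f = 1.
E1 (Δl = ±1): satisfied.
E2 (Δl = 0,±2, l_i+l_f ≥ 2): not satisfied.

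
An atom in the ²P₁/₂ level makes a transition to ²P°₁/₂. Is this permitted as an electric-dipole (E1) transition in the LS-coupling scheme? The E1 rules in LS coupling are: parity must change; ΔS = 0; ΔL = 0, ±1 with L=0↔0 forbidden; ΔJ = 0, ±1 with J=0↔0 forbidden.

allowed

Reading off the term symbols: S 1/2→1/2, L 1→1, J 1/2→1/2, parity even→odd.
ΔL = 0, ±1 (not L=0↔0): L: 1 → 1, ΔL = +0 — satisfied.
Parity must change: even → odd — satisfied.
ΔJ = 0, ±1 (not J=0↔0): J: 1/2 → 1/2, ΔJ = +0 — satisfied.
ΔS = 0: S: 1/2 → 1/2 — satisfied.
All four E1 rules are satisfied.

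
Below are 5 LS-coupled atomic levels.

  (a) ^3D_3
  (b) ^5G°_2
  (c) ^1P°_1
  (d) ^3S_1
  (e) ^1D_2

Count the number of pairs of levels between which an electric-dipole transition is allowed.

(a)–(b): forbidden (ΔS, ΔL).
(a)–(c): forbidden (ΔS, ΔJ).
(a)–(d): forbidden (parity, ΔL, ΔJ).
(a)–(e): forbidden (parity, ΔS).
(b)–(c): forbidden (parity, ΔS, ΔL).
(b)–(d): forbidden (ΔS, ΔL).
(b)–(e): forbidden (ΔS, ΔL).
(c)–(d): forbidden (ΔS).
(c)–(e): allowed.
(d)–(e): forbidden (parity, ΔS, ΔL).
Allowed pairs: 1 of 10.

1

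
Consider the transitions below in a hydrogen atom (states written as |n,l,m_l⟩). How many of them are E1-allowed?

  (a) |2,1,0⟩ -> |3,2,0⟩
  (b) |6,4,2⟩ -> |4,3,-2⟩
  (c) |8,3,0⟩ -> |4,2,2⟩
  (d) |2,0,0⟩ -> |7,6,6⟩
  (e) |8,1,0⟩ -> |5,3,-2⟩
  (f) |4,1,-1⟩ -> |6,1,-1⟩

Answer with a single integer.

(a) allowed
(b) forbidden — Δm_l = -4 (E1 requires Δm_l = 0, ±1)
(c) forbidden — Δm_l = +2 (E1 requires Δm_l = 0, ±1)
(d) forbidden — Δl = +6 (E1 requires Δl = ±1); Δm_l = +6 (E1 requires Δm_l = 0, ±1)
(e) forbidden — Δl = +2 (E1 requires Δl = ±1); Δm_l = -2 (E1 requires Δm_l = 0, ±1)
(f) forbidden — Δl = +0 (E1 requires Δl = ±1)
Total allowed: 1 of 6.

1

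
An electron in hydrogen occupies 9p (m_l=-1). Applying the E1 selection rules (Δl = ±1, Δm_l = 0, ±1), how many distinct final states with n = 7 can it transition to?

E1 requires Δl = ±1, so l_f ∈ {0, 2}; with 0 ≤ l_f ≤ n_f−1 = 6, the allowed l_f values are {0, 2}.
For l_f = 0: m_f ∈ {m_i−1, m_i, m_i+1} ∩ [−0, 0] = {0} → 1 state.
For l_f = 2: m_f ∈ {m_i−1, m_i, m_i+1} ∩ [−2, 2] = {-2, -1, 0} → 3 states.
Total: 4.

4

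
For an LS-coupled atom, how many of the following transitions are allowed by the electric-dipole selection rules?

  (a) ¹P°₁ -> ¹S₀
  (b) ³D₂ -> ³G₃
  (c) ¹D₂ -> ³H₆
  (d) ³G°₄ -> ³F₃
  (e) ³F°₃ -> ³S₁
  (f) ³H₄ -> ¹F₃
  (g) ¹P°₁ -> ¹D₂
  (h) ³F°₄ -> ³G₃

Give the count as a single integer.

4

(a) allowed
(b) forbidden (parity, ΔL fail)
(c) forbidden (parity, ΔS, ΔL, ΔJ fail)
(d) allowed
(e) forbidden (ΔL, ΔJ fail)
(f) forbidden (parity, ΔS, ΔL fail)
(g) allowed
(h) allowed
Total allowed: 4 of 8.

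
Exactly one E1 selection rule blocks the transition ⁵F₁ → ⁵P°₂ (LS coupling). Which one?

the ΔL = 0, ±1 rule

Parity must change: even → odd — passes.
ΔS = 0: S: 2 → 2 — passes.
ΔL = 0, ±1 (not L=0↔0): L: 3 → 1, ΔL = -2 — fails.
ΔJ = 0, ±1 (not J=0↔0): J: 1 → 2, ΔJ = +1 — passes.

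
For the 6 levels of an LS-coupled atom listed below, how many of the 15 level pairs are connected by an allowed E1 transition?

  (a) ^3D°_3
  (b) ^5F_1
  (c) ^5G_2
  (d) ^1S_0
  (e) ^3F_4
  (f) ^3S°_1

(a)–(b): forbidden (ΔS, ΔJ).
(a)–(c): forbidden (ΔS, ΔL).
(a)–(d): forbidden (ΔS, ΔL, ΔJ).
(a)–(e): allowed.
(a)–(f): forbidden (parity, ΔL, ΔJ).
(b)–(c): forbidden (parity).
(b)–(d): forbidden (parity, ΔS, ΔL).
(b)–(e): forbidden (parity, ΔS, ΔJ).
(b)–(f): forbidden (ΔS, ΔL).
(c)–(d): forbidden (parity, ΔS, ΔL, ΔJ).
(c)–(e): forbidden (parity, ΔS, ΔJ).
(c)–(f): forbidden (ΔS, ΔL).
(d)–(e): forbidden (parity, ΔS, ΔL, ΔJ).
(d)–(f): forbidden (ΔS, ΔL).
(e)–(f): forbidden (ΔL, ΔJ).
Allowed pairs: 1 of 15.

1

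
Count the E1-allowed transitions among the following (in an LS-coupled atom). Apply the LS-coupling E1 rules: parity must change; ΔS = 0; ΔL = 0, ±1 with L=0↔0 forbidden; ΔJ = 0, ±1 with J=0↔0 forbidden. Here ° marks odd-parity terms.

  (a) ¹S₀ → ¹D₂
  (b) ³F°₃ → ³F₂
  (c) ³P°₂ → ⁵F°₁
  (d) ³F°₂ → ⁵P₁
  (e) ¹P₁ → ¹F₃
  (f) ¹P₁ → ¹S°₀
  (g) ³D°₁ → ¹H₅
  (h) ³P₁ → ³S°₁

3

(a) forbidden (parity, ΔL, ΔJ fail)
(b) allowed
(c) forbidden (parity, ΔS, ΔL fail)
(d) forbidden (ΔS, ΔL fail)
(e) forbidden (parity, ΔL, ΔJ fail)
(f) allowed
(g) forbidden (ΔS, ΔL, ΔJ fail)
(h) allowed
Total allowed: 3 of 8.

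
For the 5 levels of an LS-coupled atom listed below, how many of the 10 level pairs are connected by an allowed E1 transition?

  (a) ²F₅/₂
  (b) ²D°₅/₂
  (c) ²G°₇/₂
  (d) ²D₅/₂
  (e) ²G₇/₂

4

(a)–(b): allowed.
(a)–(c): allowed.
(a)–(d): forbidden (parity).
(a)–(e): forbidden (parity).
(b)–(c): forbidden (parity, ΔL).
(b)–(d): allowed.
(b)–(e): forbidden (ΔL).
(c)–(d): forbidden (ΔL).
(c)–(e): allowed.
(d)–(e): forbidden (parity, ΔL).
Allowed pairs: 4 of 10.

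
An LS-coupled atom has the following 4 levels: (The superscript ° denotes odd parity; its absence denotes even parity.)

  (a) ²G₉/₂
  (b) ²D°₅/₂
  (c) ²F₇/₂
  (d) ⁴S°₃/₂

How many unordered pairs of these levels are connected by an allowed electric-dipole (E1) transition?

1

(a)–(b): forbidden (ΔL, ΔJ).
(a)–(c): forbidden (parity).
(a)–(d): forbidden (ΔS, ΔL, ΔJ).
(b)–(c): allowed.
(b)–(d): forbidden (parity, ΔS, ΔL).
(c)–(d): forbidden (ΔS, ΔL, ΔJ).
Allowed pairs: 1 of 6.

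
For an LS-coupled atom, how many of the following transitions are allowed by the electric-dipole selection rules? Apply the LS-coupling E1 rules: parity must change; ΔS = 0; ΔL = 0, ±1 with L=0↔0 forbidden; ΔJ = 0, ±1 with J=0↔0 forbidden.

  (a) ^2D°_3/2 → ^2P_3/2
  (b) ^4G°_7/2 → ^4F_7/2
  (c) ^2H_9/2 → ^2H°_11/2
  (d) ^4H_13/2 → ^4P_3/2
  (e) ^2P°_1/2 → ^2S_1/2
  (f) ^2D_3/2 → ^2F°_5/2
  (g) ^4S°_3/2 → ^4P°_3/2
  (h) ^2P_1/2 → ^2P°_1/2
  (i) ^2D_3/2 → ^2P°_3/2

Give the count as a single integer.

(a) allowed
(b) allowed
(c) allowed
(d) forbidden (parity, ΔL, ΔJ fail)
(e) allowed
(f) allowed
(g) forbidden (parity fails)
(h) allowed
(i) allowed
Total allowed: 7 of 9.

7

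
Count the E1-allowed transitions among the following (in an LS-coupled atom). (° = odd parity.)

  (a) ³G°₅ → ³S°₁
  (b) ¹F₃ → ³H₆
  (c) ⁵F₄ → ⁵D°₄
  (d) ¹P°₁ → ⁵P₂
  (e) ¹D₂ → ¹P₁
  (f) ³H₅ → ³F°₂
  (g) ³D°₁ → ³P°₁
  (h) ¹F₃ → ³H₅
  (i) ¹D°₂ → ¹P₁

2

(a) forbidden (parity, ΔL, ΔJ fail)
(b) forbidden (parity, ΔS, ΔL, ΔJ fail)
(c) allowed
(d) forbidden (ΔS fails)
(e) forbidden (parity fails)
(f) forbidden (ΔL, ΔJ fail)
(g) forbidden (parity fails)
(h) forbidden (parity, ΔS, ΔL, ΔJ fail)
(i) allowed
Total allowed: 2 of 9.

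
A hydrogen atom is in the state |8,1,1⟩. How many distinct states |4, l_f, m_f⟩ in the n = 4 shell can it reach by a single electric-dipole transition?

E1 requires Δl = ±1, so l_f ∈ {0, 2}; with 0 ≤ l_f ≤ n_f−1 = 3, the allowed l_f values are {0, 2}.
For l_f = 0: m_f ∈ {m_i−1, m_i, m_i+1} ∩ [−0, 0] = {0} → 1 state.
For l_f = 2: m_f ∈ {m_i−1, m_i, m_i+1} ∩ [−2, 2] = {0, 1, 2} → 3 states.
Total: 4.

4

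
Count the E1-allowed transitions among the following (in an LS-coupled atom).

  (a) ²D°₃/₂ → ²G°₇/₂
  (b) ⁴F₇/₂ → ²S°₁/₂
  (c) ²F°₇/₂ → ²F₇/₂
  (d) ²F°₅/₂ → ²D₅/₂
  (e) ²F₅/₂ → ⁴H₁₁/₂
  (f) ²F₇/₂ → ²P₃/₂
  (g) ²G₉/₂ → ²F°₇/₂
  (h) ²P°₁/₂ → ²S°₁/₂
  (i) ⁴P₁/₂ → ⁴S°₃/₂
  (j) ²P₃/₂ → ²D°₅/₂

5

(a) forbidden (parity, ΔL, ΔJ fail)
(b) forbidden (ΔS, ΔL, ΔJ fail)
(c) allowed
(d) allowed
(e) forbidden (parity, ΔS, ΔL, ΔJ fail)
(f) forbidden (parity, ΔL, ΔJ fail)
(g) allowed
(h) forbidden (parity fails)
(i) allowed
(j) allowed
Total allowed: 5 of 10.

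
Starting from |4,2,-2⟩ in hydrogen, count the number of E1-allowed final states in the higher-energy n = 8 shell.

4

E1 requires Δl = ±1, so l_f ∈ {1, 3}; with 0 ≤ l_f ≤ n_f−1 = 7, the allowed l_f values are {1, 3}.
For l_f = 1: m_f ∈ {m_i−1, m_i, m_i+1} ∩ [−1, 1] = {-1} → 1 state.
For l_f = 3: m_f ∈ {m_i−1, m_i, m_i+1} ∩ [−3, 3] = {-3, -2, -1} → 3 states.
Total: 4.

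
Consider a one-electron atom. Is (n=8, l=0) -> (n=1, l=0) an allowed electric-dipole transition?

Δl = 0 − 0 = +0; the E1 rule Δl = ±1 is violated.
The transition is electric-dipole forbidden.

forbidden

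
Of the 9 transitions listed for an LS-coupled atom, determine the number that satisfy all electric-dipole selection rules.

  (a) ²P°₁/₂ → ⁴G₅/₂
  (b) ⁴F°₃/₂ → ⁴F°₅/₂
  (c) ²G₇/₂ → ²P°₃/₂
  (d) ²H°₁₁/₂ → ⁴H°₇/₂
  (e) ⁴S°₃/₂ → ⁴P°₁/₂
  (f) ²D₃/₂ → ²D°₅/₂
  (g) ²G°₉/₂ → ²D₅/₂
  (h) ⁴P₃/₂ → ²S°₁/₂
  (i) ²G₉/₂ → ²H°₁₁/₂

2

(a) forbidden (ΔS, ΔL, ΔJ fail)
(b) forbidden (parity fails)
(c) forbidden (ΔL, ΔJ fail)
(d) forbidden (parity, ΔS, ΔJ fail)
(e) forbidden (parity fails)
(f) allowed
(g) forbidden (ΔL, ΔJ fail)
(h) forbidden (ΔS fails)
(i) allowed
Total allowed: 2 of 9.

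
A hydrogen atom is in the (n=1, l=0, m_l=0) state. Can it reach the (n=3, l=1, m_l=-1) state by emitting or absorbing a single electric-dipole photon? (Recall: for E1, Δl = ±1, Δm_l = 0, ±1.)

allowed

Initial l = 0, final l = 1, so Δl = +1. E1 requires Δl = ±1: satisfied.
Δm_l = -1 − (0) = -1. E1 requires Δm_l = 0, ±1: satisfied.
All E1 selection rules are satisfied.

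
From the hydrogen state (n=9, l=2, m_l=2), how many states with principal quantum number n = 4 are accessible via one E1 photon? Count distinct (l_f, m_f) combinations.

E1 requires Δl = ±1, so l_f ∈ {1, 3}; with 0 ≤ l_f ≤ n_f−1 = 3, the allowed l_f values are {1, 3}.
For l_f = 1: m_f ∈ {m_i−1, m_i, m_i+1} ∩ [−1, 1] = {1} → 1 state.
For l_f = 3: m_f ∈ {m_i−1, m_i, m_i+1} ∩ [−3, 3] = {1, 2, 3} → 3 states.
Total: 4.

4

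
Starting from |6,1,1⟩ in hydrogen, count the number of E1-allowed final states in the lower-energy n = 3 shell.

E1 requires Δl = ±1, so l_f ∈ {0, 2}; with 0 ≤ l_f ≤ n_f−1 = 2, the allowed l_f values are {0, 2}.
For l_f = 0: m_f ∈ {m_i−1, m_i, m_i+1} ∩ [−0, 0] = {0} → 1 state.
For l_f = 2: m_f ∈ {m_i−1, m_i, m_i+1} ∩ [−2, 2] = {0, 1, 2} → 3 states.
Total: 4.

4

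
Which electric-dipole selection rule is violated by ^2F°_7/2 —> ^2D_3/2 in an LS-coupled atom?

the ΔJ = 0, ±1 rule

Reading off the term symbols: S 1/2→1/2, L 3→2, J 7/2→3/2, parity odd→even.
Parity must change: odd → even — satisfied.
ΔS = 0: S: 1/2 → 1/2 — satisfied.
ΔL = 0, ±1 (not L=0↔0): L: 3 → 2, ΔL = -1 — satisfied.
ΔJ = 0, ±1 (not J=0↔0): J: 7/2 → 3/2, ΔJ = -2 — violated.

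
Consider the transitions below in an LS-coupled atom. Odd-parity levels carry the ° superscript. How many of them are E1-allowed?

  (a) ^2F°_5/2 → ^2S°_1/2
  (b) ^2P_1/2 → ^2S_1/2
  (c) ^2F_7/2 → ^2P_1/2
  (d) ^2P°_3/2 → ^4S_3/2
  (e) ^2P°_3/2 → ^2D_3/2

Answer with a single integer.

1

(a) forbidden (parity, ΔL, ΔJ fail)
(b) forbidden (parity fails)
(c) forbidden (parity, ΔL, ΔJ fail)
(d) forbidden (ΔS fails)
(e) allowed
Total allowed: 1 of 5.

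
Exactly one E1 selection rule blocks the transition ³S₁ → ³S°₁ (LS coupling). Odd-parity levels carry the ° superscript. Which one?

the L=0 ↔ L=0 exclusion

Parity must change: even → odd — passes.
ΔL = 0, ±1 (not L=0↔0): L: 0 → 0, ΔL = +0 — fails.
ΔJ = 0, ±1 (not J=0↔0): J: 1 → 1, ΔJ = +0 — passes.
ΔS = 0: S: 1 → 1 — passes.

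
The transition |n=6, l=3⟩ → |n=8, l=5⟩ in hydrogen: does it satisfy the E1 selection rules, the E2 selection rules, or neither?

Δl = 5 − 3 = +2; l_i + l_f = 8.
E1 (Δl = ±1): not satisfied.
E2 (Δl = 0,±2, l_i+l_f ≥ 2): satisfied.

E2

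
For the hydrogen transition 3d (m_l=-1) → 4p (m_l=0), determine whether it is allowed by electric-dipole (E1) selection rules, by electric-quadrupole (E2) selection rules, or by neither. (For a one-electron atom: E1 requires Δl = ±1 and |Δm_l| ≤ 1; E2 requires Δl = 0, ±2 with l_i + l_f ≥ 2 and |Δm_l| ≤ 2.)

Δl = 1 − 2 = -1; l_i + l_f = 3.
Δm_l = +1.
E1 (Δl = ±1, |Δm_l| ≤ 1): satisfied.
E2 (Δl = 0,±2, l_i+l_f ≥ 2, |Δm_l| ≤ 2): not satisfied.

E1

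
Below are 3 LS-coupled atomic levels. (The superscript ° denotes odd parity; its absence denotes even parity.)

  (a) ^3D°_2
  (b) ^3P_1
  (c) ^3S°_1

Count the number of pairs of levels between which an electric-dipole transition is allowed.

2

(a)–(b): allowed.
(a)–(c): forbidden (parity, ΔL).
(b)–(c): allowed.
Allowed pairs: 2 of 3.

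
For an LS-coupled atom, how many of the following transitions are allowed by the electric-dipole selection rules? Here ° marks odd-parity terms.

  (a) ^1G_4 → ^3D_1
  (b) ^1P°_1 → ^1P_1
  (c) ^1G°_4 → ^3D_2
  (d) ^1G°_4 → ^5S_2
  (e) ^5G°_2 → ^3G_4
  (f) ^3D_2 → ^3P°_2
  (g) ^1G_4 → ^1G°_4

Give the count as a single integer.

3

(a) forbidden (parity, ΔS, ΔL, ΔJ fail)
(b) allowed
(c) forbidden (ΔS, ΔL, ΔJ fail)
(d) forbidden (ΔS, ΔL, ΔJ fail)
(e) forbidden (ΔS, ΔJ fail)
(f) allowed
(g) allowed
Total allowed: 3 of 7.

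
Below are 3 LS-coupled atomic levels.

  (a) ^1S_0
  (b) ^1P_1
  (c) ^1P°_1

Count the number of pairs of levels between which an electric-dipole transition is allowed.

(a)–(b): forbidden (parity).
(a)–(c): allowed.
(b)–(c): allowed.
Allowed pairs: 2 of 3.

2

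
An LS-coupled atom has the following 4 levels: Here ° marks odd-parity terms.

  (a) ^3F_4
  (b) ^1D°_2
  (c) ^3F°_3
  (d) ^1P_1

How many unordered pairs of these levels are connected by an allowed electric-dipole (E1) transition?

(a)–(b): forbidden (ΔS, ΔJ).
(a)–(c): allowed.
(a)–(d): forbidden (parity, ΔS, ΔL, ΔJ).
(b)–(c): forbidden (parity, ΔS).
(b)–(d): allowed.
(c)–(d): forbidden (ΔS, ΔL, ΔJ).
Allowed pairs: 2 of 6.

2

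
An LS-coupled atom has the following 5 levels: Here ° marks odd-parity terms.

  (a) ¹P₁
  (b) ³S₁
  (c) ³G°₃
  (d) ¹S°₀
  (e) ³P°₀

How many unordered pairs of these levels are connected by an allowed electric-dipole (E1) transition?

(a)–(b): forbidden (parity, ΔS).
(a)–(c): forbidden (ΔS, ΔL, ΔJ).
(a)–(d): allowed.
(a)–(e): forbidden (ΔS).
(b)–(c): forbidden (ΔL, ΔJ).
(b)–(d): forbidden (ΔS, ΔL).
(b)–(e): allowed.
(c)–(d): forbidden (parity, ΔS, ΔL, ΔJ).
(c)–(e): forbidden (parity, ΔL, ΔJ).
(d)–(e): forbidden (parity, ΔS, ΔJ).
Allowed pairs: 2 of 10.

2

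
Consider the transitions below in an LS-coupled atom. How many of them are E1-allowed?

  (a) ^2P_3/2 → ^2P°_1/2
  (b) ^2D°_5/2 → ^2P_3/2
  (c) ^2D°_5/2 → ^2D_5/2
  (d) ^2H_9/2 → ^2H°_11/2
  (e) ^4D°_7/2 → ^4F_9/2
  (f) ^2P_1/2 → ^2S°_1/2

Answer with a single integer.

6

(a) allowed
(b) allowed
(c) allowed
(d) allowed
(e) allowed
(f) allowed
Total allowed: 6 of 6.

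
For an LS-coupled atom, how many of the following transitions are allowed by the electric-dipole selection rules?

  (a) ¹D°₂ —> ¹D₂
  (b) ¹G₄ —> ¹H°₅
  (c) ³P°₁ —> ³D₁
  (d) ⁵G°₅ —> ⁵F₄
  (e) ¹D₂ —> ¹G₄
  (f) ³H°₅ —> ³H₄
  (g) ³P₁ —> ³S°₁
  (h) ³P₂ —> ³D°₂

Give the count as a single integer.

7

(a) allowed
(b) allowed
(c) allowed
(d) allowed
(e) forbidden (parity, ΔL, ΔJ fail)
(f) allowed
(g) allowed
(h) allowed
Total allowed: 7 of 8.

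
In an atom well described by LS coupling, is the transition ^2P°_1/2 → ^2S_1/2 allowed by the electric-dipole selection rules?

allowed

Reading off the term symbols: S 1/2→1/2, L 1→0, J 1/2→1/2, parity odd→even.
ΔS = 0: S: 1/2 → 1/2 — satisfied.
ΔL = 0, ±1 (not L=0↔0): L: 1 → 0, ΔL = -1 — satisfied.
ΔJ = 0, ±1 (not J=0↔0): J: 1/2 → 1/2, ΔJ = +0 — satisfied.
Parity must change: odd → even — satisfied.
All four E1 rules are satisfied.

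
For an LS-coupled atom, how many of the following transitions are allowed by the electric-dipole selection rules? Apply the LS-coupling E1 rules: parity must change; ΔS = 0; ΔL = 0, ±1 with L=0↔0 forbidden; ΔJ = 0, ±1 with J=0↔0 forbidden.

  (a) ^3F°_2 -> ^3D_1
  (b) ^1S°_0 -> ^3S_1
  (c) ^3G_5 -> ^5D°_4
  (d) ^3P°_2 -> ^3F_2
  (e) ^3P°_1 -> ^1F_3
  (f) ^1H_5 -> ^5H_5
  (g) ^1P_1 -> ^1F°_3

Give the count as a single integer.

1

(a) allowed
(b) forbidden (ΔS, ΔL fail)
(c) forbidden (ΔS, ΔL fail)
(d) forbidden (ΔL fails)
(e) forbidden (ΔS, ΔL, ΔJ fail)
(f) forbidden (parity, ΔS fail)
(g) forbidden (ΔL, ΔJ fail)
Total allowed: 1 of 7.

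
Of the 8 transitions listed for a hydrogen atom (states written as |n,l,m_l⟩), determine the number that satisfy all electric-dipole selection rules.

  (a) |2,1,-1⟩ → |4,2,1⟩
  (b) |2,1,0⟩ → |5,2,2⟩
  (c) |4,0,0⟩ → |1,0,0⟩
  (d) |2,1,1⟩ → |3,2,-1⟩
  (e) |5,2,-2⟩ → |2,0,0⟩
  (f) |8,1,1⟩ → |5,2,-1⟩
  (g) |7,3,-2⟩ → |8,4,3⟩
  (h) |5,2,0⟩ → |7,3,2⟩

(a) forbidden — Δm_l = +2 (E1 requires Δm_l = 0, ±1)
(b) forbidden — Δm_l = +2 (E1 requires Δm_l = 0, ±1)
(c) forbidden — Δl = +0 (E1 requires Δl = ±1)
(d) forbidden — Δm_l = -2 (E1 requires Δm_l = 0, ±1)
(e) forbidden — Δl = -2 (E1 requires Δl = ±1); Δm_l = +2 (E1 requires Δm_l = 0, ±1)
(f) forbidden — Δm_l = -2 (E1 requires Δm_l = 0, ±1)
(g) forbidden — Δm_l = +5 (E1 requires Δm_l = 0, ±1)
(h) forbidden — Δm_l = +2 (E1 requires Δm_l = 0, ±1)
Total allowed: 0 of 8.

0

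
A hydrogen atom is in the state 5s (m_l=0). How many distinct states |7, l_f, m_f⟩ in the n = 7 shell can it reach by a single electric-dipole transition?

3

E1 requires Δl = ±1, so l_f ∈ {-1, 1}; with 0 ≤ l_f ≤ n_f−1 = 6, the allowed l_f values are {1}.
For l_f = 1: m_f ∈ {m_i−1, m_i, m_i+1} ∩ [−1, 1] = {-1, 0, 1} → 3 states.
Total: 3.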